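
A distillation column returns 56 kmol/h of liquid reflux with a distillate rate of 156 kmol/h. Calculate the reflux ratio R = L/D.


Reflux ratio definition: R = L / D (liquid returned / distillate withdrawn)
L = 56 kmol/h, D = 156 kmol/h
R = 56 / 156 = 0.3590

0.3590


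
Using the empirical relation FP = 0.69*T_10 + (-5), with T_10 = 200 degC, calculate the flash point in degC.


FP = 0.69 * 200 + (-5) = 133

133 degC


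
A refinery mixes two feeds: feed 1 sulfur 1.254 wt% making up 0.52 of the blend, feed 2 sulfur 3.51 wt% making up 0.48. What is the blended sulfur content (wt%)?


Linear sulfur blending: S_blend = x1*S1 + x2*S2
Contribution 1: 0.52 * 1.254 = 0.65208 wt%
Contribution 2: 0.48 * 3.51 = 1.6848 wt%
S_blend = 0.65208 + 1.6848 = 2.33688

2.33688 wt%


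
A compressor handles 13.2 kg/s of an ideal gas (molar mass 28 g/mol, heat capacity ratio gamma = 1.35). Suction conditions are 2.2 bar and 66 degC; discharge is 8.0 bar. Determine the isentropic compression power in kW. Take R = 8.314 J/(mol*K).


Isentropic work: W = m*(gamma/(gamma-1))*(R*T1/MW)*((P2/P1)^((gamma-1)/gamma) - 1)
T1 = 66 + 273.15 = 339.15 K
Pressure ratio = 8.0 / 2.2 = 3.63636
Exponent = (1.35 - 1)/1.35 = 0.259259
(P2/P1)^exp - 1 = 3.63636^0.259259 - 1 = 0.39752
W = 13.2 * 1.35 / 0.35 * 8.314 * 339.15 / 28 * 0.39752 = 2038

2038 kW


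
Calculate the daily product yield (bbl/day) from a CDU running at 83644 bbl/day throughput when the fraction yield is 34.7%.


Crude throughput = 83644 bbl/day
Fraction yield = 34.7%
yield = throughput * fraction / 100
yield = 83644 * 34.7 / 100 = 29024.468

29024.468 bbl/day


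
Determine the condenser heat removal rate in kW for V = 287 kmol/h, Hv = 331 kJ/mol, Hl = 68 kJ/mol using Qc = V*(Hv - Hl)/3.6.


Qc = 287 * (331 - 68) / 3.6 = 287 * 263 / 3.6 = 20970

20970 kW


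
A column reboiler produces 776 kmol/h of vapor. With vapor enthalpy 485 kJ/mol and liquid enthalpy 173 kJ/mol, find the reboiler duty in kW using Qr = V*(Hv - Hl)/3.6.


Qr = 776 * (485 - 173) / 3.6 = 776 * 312 / 3.6 = 67250

67250 kW


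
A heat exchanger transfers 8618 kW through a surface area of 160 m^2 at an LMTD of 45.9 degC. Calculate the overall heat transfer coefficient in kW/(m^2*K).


From Q = U*A*LMTD, U = Q / (A * LMTD)
U = 8618 / (160 * 45.9) = 8618 / 7344 = 1.173

1.173 kW/(m^2*K)


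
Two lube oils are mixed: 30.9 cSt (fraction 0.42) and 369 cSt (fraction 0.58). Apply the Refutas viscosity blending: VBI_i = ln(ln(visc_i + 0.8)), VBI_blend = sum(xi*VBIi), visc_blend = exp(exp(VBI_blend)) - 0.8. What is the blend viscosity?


Refutas method: VBN_i = 14.534*ln(ln(visc_i + 0.8)) + 10.975, blended linearly by mass fraction; since VBN is linear in VBI_i = ln(ln(visc_i + 0.8)) and the fractions sum to 1, blend VBI directly: visc = exp(exp(VBI_blend)) - 0.8
VBI_1 = ln(ln(30.9 + 0.8)) = 1.2402
VBI_2 = ln(ln(369 + 0.8)) = 1.77715
VBI_blend = 0.42 * 1.2402 + 0.58 * 1.77715 = 1.55163
visc_blend = exp(exp(1.55163)) - 0.8 = 111.3

111.3 cSt


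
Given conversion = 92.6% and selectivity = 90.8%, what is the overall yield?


Overall yield = conversion (%) * selectivity (%) / 100
Conversion = 92.6%, Selectivity = 90.8%
Y = 92.6 * 90.8 / 100
= 84.0808 %

84.0808 %


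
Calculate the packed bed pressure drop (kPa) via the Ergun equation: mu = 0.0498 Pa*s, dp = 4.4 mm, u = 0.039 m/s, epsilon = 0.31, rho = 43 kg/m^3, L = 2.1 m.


dp = 4.4 mm = 0.0044 m
Viscous term = 150*0.0498*0.039*(1-0.31)^2 / (0.0044^2*0.31^3) = 240488
Inertial term = 1.75*43*0.039^2*(1-0.31) / (0.0044*0.31^3) = 602.486
dP/L = 240488 + 602.486 = 241090 Pa/m
dP = 241090 * 2.1 / 1000 = 506.3 kPa

506.3 kPa


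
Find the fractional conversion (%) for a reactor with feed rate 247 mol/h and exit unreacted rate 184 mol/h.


X = (F_in - F_out) / F_in * 100
Moles reacted = 247 - 184 = 63
X = 63 / 247 * 100
= 0.2551 * 100
= 25.51 %

25.51 %


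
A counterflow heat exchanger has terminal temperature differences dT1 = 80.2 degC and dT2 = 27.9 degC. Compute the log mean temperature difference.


LMTD = (dT1 - dT2) / ln(dT1/dT2)
= (80.2 - 27.9) / ln(80.2 / 27.9) = 52.3 / 1.0559 = 49.53

49.53 degC


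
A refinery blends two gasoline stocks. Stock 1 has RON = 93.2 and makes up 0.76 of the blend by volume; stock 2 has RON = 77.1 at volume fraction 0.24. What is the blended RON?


Linear blending: RON_blend = sum(vi * RONi)
Contribution 1: 0.76 * 93.2 = 70.832
Contribution 2: 0.24 * 77.1 = 18.504
RON_blend = 70.832 + 18.504 = 89.336

89.336


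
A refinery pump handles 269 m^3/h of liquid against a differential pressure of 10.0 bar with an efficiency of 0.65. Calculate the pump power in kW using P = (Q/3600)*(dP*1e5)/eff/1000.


Q = 269 / 3600 = 0.0747222 m^3/s
P = 0.0747222 * (10.0 * 1e5) / 0.65 / 1000 = 115.0

115.0 kW


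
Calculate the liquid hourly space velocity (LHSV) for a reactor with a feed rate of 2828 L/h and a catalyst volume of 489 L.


LHSV = volumetric feed rate / catalyst volume
= 2828 L/h / 489 L
= 5.783 h^-1

5.783 h^-1


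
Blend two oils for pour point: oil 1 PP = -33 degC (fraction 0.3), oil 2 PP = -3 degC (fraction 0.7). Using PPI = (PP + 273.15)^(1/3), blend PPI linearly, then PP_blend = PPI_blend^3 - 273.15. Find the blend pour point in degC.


PPI_1 = (-33 + 273.15)^(1/3) = 6.215759
PPI_2 = (-3 + 273.15)^(1/3) = 6.464501
PPI_blend = 0.3 * 6.215759 + 0.7 * 6.464501 = 6.389878
PP_blend = 6.389878^3 - 273.15 = 260.9022 - 273.15 = -12.25

-12.25 degC


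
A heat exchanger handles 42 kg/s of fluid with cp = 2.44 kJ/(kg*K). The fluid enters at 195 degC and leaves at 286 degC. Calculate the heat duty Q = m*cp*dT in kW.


Q = m_dot * cp * delta_T
delta_T = 286 - 195 = 91 K
Q = 42 * 2.44 * 91
= 102.48 * 91
= 9325.68 kW

9325.68 kW


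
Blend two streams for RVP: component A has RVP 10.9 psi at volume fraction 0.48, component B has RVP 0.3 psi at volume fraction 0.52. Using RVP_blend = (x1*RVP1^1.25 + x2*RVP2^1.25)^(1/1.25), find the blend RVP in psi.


Chevron index: RVP_blend = (sum xi*RVPi^1.25)^(1/1.25)
RVP^1.25 terms: 0.48 * 10.9^1.25 + 0.52 * 0.3^1.25 = 9.62203
RVP_blend = 9.62203^(1/1.25) = 6.118

6.118 psi


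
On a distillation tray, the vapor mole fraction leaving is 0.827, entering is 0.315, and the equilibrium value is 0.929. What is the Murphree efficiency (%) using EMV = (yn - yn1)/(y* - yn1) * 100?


Murphree vapor efficiency: EMV = (y_n - y_(n-1)) / (y*_n - y_(n-1)) * 100
EMV = (0.827 - 0.315) / (0.929 - 0.315) * 100 = 0.512 / 0.614 * 100 = 83.39

83.39 %


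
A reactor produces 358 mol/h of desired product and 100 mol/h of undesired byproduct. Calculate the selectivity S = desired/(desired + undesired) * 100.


Selectivity = desired / (desired + undesired) * 100
Total products = 358 + 100 = 458 mol/h
S = 358 / 458 * 100
= 0.7817 * 100
= 78.17 %

78.17 %


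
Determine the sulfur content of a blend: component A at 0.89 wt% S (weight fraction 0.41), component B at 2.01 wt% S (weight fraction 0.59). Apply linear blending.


Linear sulfur blending: S_blend = x1*S1 + x2*S2
Contribution 1: 0.41 * 0.89 = 0.3649 wt%
Contribution 2: 0.59 * 2.01 = 1.1859 wt%
S_blend = 0.3649 + 1.1859 = 1.5508

1.5508 wt%


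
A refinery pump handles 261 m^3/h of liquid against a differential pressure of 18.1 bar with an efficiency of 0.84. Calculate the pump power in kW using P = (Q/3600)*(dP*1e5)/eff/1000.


Q = 261 / 3600 = 0.0725 m^3/s
P = 0.0725 * (18.1 * 1e5) / 0.84 / 1000 = 156.2

156.2 kW


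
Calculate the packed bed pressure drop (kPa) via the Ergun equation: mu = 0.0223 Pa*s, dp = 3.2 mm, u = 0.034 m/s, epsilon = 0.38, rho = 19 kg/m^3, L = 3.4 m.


dp = 3.2 mm = 0.0032 m
Viscous term = 150*0.0223*0.034*(1-0.38)^2 / (0.0032^2*0.38^3) = 77805
Inertial term = 1.75*19*0.034^2*(1-0.38) / (0.0032*0.38^3) = 135.719
dP/L = 77805 + 135.719 = 77940.7 Pa/m
dP = 77940.7 * 3.4 / 1000 = 265.0 kPa

265.0 kPa


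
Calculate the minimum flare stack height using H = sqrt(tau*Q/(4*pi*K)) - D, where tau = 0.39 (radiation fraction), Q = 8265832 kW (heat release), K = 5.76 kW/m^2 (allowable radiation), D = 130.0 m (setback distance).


tau*Q/(4*pi*K) = 0.39 * 8265832 / (4 * pi * 5.76) = 44536.8
sqrt(44536.8) = 211.037
H = 211.037 - 130.0 = 81.04

81.04 m


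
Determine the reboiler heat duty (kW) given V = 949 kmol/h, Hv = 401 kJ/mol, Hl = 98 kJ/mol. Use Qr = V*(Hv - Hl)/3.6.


Qr = 949 * (401 - 98) / 3.6 = 949 * 303 / 3.6 = 79870

79870 kW


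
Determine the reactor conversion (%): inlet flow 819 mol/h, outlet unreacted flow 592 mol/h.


X = (F_in - F_out) / F_in * 100
Moles reacted = 819 - 592 = 227
X = 227 / 819 * 100
= 0.2772 * 100
= 27.72 %

27.72 %


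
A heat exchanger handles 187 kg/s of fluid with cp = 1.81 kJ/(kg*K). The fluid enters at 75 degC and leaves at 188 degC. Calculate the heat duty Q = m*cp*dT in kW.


Q = m_dot * cp * delta_T
delta_T = 188 - 75 = 113 K
Q = 187 * 1.81 * 113
= 338.47 * 113
= 38247.11 kW

38247.11 kW


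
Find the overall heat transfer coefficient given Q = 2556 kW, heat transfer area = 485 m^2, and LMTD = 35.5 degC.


From Q = U*A*LMTD, U = Q / (A * LMTD)
U = 2556 / (485 * 35.5) = 2556 / 17217.5 = 0.1485

0.1485 kW/(m^2*K)


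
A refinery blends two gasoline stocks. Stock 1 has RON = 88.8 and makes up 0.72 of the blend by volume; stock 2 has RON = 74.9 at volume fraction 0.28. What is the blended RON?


Linear blending: RON_blend = sum(vi * RONi)
Contribution 1: 0.72 * 88.8 = 63.936
Contribution 2: 0.28 * 74.9 = 20.972
RON_blend = 63.936 + 20.972 = 84.908

84.908


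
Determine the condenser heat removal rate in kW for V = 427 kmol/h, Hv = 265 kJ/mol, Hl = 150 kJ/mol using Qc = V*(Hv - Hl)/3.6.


Qc = 427 * (265 - 150) / 3.6 = 427 * 115 / 3.6 = 13640

13640 kW


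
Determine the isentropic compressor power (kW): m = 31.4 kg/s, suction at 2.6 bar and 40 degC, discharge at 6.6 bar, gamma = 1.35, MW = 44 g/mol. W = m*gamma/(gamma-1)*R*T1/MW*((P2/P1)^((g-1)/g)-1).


Isentropic work: W = m*(gamma/(gamma-1))*(R*T1/MW)*((P2/P1)^((gamma-1)/gamma) - 1)
T1 = 40 + 273.15 = 313.15 K
Pressure ratio = 6.6 / 2.6 = 2.53846
Exponent = (1.35 - 1)/1.35 = 0.259259
(P2/P1)^exp - 1 = 2.53846^0.259259 - 1 = 0.273176
W = 31.4 * 1.35 / 0.35 * 8.314 * 313.15 / 44 * 0.273176 = 1958

1958 kW


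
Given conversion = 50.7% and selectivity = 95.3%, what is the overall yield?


Overall yield = conversion (%) * selectivity (%) / 100
Conversion = 50.7%, Selectivity = 95.3%
Y = 50.7 * 95.3 / 100
= 48.3171 %

48.3171 %


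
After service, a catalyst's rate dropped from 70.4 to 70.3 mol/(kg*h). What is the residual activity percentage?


Activity (%) = (rate_used / rate_fresh) * 100
rate_used = 70.3, rate_fresh = 70.4
= (70.3 / 70.4) * 100
= 0.9986 * 100 = 99.86

99.86 %


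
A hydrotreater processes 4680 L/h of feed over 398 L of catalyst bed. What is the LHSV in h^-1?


LHSV = volumetric feed rate / catalyst volume
= 4680 L/h / 398 L
= 11.76 h^-1

11.76 h^-1


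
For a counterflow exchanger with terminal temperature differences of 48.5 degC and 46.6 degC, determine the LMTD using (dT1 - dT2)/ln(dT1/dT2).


LMTD = (dT1 - dT2) / ln(dT1/dT2)
= (48.5 - 46.6) / ln(48.5 / 46.6) = 1.9 / 0.0399633 = 47.54

47.54 degC


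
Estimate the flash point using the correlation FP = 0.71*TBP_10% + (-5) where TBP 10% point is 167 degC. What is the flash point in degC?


FP = 0.71 * 167 + (-5) = 113.57

113.57 degC


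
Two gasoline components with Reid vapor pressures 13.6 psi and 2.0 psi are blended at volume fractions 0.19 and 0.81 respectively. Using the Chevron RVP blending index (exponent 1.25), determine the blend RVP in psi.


Chevron index: RVP_blend = (sum xi*RVPi^1.25)^(1/1.25)
RVP^1.25 terms: 0.19 * 13.6^1.25 + 0.81 * 2.0^1.25 = 6.88875
RVP_blend = 6.88875^(1/1.25) = 4.683

4.683 psi


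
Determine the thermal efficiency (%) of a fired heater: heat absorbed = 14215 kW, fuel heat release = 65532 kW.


Furnace efficiency = Q_absorbed / Q_fuel * 100
= 14215 / 65532 * 100 = 21.69

21.69 %


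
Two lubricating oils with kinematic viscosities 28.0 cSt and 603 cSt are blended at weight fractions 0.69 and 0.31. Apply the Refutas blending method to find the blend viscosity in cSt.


Refutas method: VBN_i = 14.534*ln(ln(visc_i + 0.8)) + 10.975, blended linearly by mass fraction; since VBN is linear in VBI_i = ln(ln(visc_i + 0.8)) and the fractions sum to 1, blend VBI directly: visc = exp(exp(VBI_blend)) - 0.8
VBI_1 = ln(ln(28.0 + 0.8)) = 1.21205
VBI_2 = ln(ln(603 + 0.8)) = 1.8568
VBI_blend = 0.69 * 1.21205 + 0.31 * 1.8568 = 1.41192
visc_blend = exp(exp(1.41192)) - 0.8 = 59.77

59.77 cSt


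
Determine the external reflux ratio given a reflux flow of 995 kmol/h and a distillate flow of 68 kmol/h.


Reflux ratio definition: R = L / D (liquid returned / distillate withdrawn)
L = 995 kmol/h, D = 68 kmol/h
R = 995 / 68 = 14.63

14.63


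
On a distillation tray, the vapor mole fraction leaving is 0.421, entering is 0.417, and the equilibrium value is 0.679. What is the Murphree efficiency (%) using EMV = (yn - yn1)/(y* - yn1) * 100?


Murphree vapor efficiency: EMV = (y_n - y_(n-1)) / (y*_n - y_(n-1)) * 100
EMV = (0.421 - 0.417) / (0.679 - 0.417) * 100 = 0.004 / 0.262 * 100 = 1.527

1.527 %


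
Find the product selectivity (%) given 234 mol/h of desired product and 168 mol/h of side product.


Selectivity = desired / (desired + undesired) * 100
Total products = 234 + 168 = 402 mol/h
S = 234 / 402 * 100
= 0.5821 * 100
= 58.21 %

58.21 %


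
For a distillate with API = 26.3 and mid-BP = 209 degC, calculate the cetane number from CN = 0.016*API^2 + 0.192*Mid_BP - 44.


CN = 0.016 * 26.3^2 + 0.192 * 209 - 44
CN = 11.06704 + 40.128 - 44 = 7.19504

7.19504


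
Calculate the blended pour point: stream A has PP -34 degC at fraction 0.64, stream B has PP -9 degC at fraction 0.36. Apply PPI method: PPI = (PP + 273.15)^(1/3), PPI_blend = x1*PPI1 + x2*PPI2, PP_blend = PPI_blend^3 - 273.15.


PPI_1 = (-34 + 273.15)^(1/3) = 6.20712
PPI_2 = (-9 + 273.15)^(1/3) = 6.416283
PPI_blend = 0.64 * 6.20712 + 0.36 * 6.416283 = 6.282419
PP_blend = 6.282419^3 - 273.15 = 247.9595 - 273.15 = -25.19

-25.19 degC


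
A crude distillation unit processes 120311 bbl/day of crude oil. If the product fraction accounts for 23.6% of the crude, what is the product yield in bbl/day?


Crude throughput = 120311 bbl/day
Fraction yield = 23.6%
yield = throughput * fraction / 100
yield = 120311 * 23.6 / 100 = 28393.396

28393.396 bbl/day


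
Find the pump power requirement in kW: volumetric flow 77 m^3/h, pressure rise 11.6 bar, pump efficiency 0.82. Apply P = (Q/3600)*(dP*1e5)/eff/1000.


Q = 77 / 3600 = 0.0213889 m^3/s
P = 0.0213889 * (11.6 * 1e5) / 0.82 / 1000 = 30.26

30.26 kW


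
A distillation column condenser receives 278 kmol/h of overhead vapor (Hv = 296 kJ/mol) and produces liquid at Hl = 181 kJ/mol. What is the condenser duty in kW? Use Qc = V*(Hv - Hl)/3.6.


Qc = 278 * (296 - 181) / 3.6 = 278 * 115 / 3.6 = 8881

8881 kW


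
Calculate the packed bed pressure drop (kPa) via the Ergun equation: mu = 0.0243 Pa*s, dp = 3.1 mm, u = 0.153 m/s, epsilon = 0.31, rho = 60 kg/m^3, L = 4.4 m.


dp = 3.1 mm = 0.0031 m
Viscous term = 150*0.0243*0.153*(1-0.31)^2 / (0.0031^2*0.31^3) = 927425
Inertial term = 1.75*60*0.153^2*(1-0.31) / (0.0031*0.31^3) = 18364.3
dP/L = 927425 + 18364.3 = 945789 Pa/m
dP = 945789 * 4.4 / 1000 = 4161 kPa

4161 kPa


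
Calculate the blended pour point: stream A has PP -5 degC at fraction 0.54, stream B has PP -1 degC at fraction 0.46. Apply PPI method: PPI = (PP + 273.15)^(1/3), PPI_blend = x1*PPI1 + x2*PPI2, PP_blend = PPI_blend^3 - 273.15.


PPI_1 = (-5 + 273.15)^(1/3) = 6.448508
PPI_2 = (-1 + 273.15)^(1/3) = 6.480414
PPI_blend = 0.54 * 6.448508 + 0.46 * 6.480414 = 6.463185
PP_blend = 6.463185^3 - 273.15 = 269.9851 - 273.15 = -3.16

-3.16 degC


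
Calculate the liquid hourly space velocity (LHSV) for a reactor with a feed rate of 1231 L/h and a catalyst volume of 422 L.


LHSV = volumetric feed rate / catalyst volume
= 1231 L/h / 422 L
= 2.917 h^-1

2.917 h^-1


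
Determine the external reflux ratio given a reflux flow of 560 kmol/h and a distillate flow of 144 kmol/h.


Reflux ratio definition: R = L / D (liquid returned / distillate withdrawn)
L = 560 kmol/h, D = 144 kmol/h
R = 560 / 144 = 3.889

3.889


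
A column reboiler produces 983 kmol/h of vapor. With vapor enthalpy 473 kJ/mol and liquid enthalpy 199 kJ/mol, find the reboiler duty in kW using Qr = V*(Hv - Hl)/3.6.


Qr = 983 * (473 - 199) / 3.6 = 983 * 274 / 3.6 = 74820

74820 kW


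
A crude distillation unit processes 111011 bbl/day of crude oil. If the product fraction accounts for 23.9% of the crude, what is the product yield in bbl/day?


Crude throughput = 111011 bbl/day
Fraction yield = 23.9%
yield = throughput * fraction / 100
yield = 111011 * 23.9 / 100 = 26531.629

26531.629 bbl/day


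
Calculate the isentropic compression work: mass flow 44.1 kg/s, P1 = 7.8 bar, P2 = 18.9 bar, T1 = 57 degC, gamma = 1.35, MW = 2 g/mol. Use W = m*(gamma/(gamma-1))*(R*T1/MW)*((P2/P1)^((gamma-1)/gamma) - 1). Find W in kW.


Isentropic work: W = m*(gamma/(gamma-1))*(R*T1/MW)*((P2/P1)^((gamma-1)/gamma) - 1)
T1 = 57 + 273.15 = 330.15 K
Pressure ratio = 18.9 / 7.8 = 2.42308
Exponent = (1.35 - 1)/1.35 = 0.259259
(P2/P1)^exp - 1 = 2.42308^0.259259 - 1 = 0.257914
W = 44.1 * 1.35 / 0.35 * 8.314 * 330.15 / 2 * 0.257914 = 60210

60210 kW


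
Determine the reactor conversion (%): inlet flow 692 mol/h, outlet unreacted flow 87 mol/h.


X = (F_in - F_out) / F_in * 100
Moles reacted = 692 - 87 = 605
X = 605 / 692 * 100
= 0.8743 * 100
= 87.43 %

87.43 %


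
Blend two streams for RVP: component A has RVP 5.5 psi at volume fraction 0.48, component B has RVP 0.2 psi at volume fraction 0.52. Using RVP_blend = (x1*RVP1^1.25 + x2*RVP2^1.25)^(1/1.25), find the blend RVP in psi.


Chevron index: RVP_blend = (sum xi*RVPi^1.25)^(1/1.25)
RVP^1.25 terms: 0.48 * 5.5^1.25 + 0.52 * 0.2^1.25 = 4.11246
RVP_blend = 4.11246^(1/1.25) = 3.099

3.099 psi


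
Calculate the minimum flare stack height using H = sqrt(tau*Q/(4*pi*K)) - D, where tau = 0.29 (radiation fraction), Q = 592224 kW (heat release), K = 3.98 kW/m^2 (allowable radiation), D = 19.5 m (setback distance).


tau*Q/(4*pi*K) = 0.29 * 592224 / (4 * pi * 3.98) = 3433.93
sqrt(3433.93) = 58.5997
H = 58.5997 - 19.5 = 39.10

39.10 m


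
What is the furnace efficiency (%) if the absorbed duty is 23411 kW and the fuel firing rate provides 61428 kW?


Furnace efficiency = Q_absorbed / Q_fuel * 100
= 23411 / 61428 * 100 = 38.11

38.11 %


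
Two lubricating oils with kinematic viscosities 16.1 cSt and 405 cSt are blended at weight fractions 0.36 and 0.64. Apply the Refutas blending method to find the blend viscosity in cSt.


Refutas method: VBN_i = 14.534*ln(ln(visc_i + 0.8)) + 10.975, blended linearly by mass fraction; since VBN is linear in VBI_i = ln(ln(visc_i + 0.8)) and the fractions sum to 1, blend VBI directly: visc = exp(exp(VBI_blend)) - 0.8
VBI_1 = ln(ln(16.1 + 0.8)) = 1.03933
VBI_2 = ln(ln(405 + 0.8)) = 1.79274
VBI_blend = 0.36 * 1.03933 + 0.64 * 1.79274 = 1.52151
visc_blend = exp(exp(1.52151)) - 0.8 = 96.63

96.63 cSt


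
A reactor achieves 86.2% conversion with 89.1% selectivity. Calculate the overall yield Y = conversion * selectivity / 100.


Overall yield = conversion (%) * selectivity (%) / 100
Conversion = 86.2%, Selectivity = 89.1%
Y = 86.2 * 89.1 / 100
= 76.8042 %

76.8042 %


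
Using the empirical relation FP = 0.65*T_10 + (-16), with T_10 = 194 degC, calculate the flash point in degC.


FP = 0.65 * 194 + (-16) = 110.1

110.1 degC


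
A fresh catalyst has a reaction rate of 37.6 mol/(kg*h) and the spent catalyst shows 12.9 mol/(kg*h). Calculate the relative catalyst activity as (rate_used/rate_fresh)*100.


Activity (%) = (rate_used / rate_fresh) * 100
rate_used = 12.9, rate_fresh = 37.6
= (12.9 / 37.6) * 100
= 0.3431 * 100 = 34.31

34.31 %


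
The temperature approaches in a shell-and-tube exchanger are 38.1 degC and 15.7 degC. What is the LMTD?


LMTD = (dT1 - dT2) / ln(dT1/dT2)
= (38.1 - 15.7) / ln(38.1 / 15.7) = 22.4 / 0.886554 = 25.27

25.27 degC


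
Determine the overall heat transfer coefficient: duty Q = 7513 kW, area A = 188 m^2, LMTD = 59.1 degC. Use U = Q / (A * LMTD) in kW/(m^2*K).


From Q = U*A*LMTD, U = Q / (A * LMTD)
U = 7513 / (188 * 59.1) = 7513 / 11110.8 = 0.6762

0.6762 kW/(m^2*K)


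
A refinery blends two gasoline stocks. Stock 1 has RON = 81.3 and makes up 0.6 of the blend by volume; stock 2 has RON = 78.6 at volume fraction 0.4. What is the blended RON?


Linear blending: RON_blend = sum(vi * RONi)
Contribution 1: 0.6 * 81.3 = 48.78
Contribution 2: 0.4 * 78.6 = 31.44
RON_blend = 48.78 + 31.44 = 80.22

80.22


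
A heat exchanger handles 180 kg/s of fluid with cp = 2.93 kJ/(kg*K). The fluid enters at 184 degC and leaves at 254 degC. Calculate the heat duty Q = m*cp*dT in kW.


Q = m_dot * cp * delta_T
delta_T = 254 - 184 = 70 K
Q = 180 * 2.93 * 70
= 527.4 * 70
= 36918 kW

36918 kW


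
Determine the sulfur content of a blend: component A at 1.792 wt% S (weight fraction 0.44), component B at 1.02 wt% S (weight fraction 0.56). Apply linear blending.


Linear sulfur blending: S_blend = x1*S1 + x2*S2
Contribution 1: 0.44 * 1.792 = 0.78848 wt%
Contribution 2: 0.56 * 1.02 = 0.5712 wt%
S_blend = 0.78848 + 0.5712 = 1.35968

1.35968 wt%


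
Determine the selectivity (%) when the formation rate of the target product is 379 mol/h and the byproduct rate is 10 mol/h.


Selectivity = desired / (desired + undesired) * 100
Total products = 379 + 10 = 389 mol/h
S = 379 / 389 * 100
= 0.9743 * 100
= 97.43 %

97.43 %


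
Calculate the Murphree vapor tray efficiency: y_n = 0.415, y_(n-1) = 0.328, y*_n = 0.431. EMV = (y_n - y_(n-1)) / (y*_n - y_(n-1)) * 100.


Murphree vapor efficiency: EMV = (y_n - y_(n-1)) / (y*_n - y_(n-1)) * 100
EMV = (0.415 - 0.328) / (0.431 - 0.328) * 100 = 0.087 / 0.103 * 100 = 84.47

84.47 %


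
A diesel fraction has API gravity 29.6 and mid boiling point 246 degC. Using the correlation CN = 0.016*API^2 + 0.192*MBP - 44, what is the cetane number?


CN = 0.016 * 29.6^2 + 0.192 * 246 - 44
CN = 14.01856 + 47.232 - 44 = 17.25056

17.25056


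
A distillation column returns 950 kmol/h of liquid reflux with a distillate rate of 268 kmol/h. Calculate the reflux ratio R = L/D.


Reflux ratio definition: R = L / D (liquid returned / distillate withdrawn)
L = 950 kmol/h, D = 268 kmol/h
R = 950 / 268 = 3.545

3.545


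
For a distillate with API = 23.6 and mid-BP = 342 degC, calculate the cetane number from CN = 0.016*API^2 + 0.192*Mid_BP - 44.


CN = 0.016 * 23.6^2 + 0.192 * 342 - 44
CN = 8.91136 + 65.664 - 44 = 30.57536

30.57536


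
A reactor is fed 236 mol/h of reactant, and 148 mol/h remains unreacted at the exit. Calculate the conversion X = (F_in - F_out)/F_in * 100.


X = (F_in - F_out) / F_in * 100
Moles reacted = 236 - 148 = 88
X = 88 / 236 * 100
= 0.3729 * 100
= 37.29 %

37.29 %


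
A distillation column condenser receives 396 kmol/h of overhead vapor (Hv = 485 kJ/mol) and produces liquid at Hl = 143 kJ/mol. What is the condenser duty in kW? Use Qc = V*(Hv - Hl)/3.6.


Qc = 396 * (485 - 143) / 3.6 = 396 * 342 / 3.6 = 37620

37620 kW


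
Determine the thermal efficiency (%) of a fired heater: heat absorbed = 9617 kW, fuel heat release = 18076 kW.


Furnace efficiency = Q_absorbed / Q_fuel * 100
= 9617 / 18076 * 100 = 53.20

53.20 %


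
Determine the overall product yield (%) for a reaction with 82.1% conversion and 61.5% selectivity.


Overall yield = conversion (%) * selectivity (%) / 100
Conversion = 82.1%, Selectivity = 61.5%
Y = 82.1 * 61.5 / 100
= 50.4915 %

50.4915 %


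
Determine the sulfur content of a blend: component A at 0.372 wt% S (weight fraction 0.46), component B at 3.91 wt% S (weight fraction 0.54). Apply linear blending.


Linear sulfur blending: S_blend = x1*S1 + x2*S2
Contribution 1: 0.46 * 0.372 = 0.17112 wt%
Contribution 2: 0.54 * 3.91 = 2.1114 wt%
S_blend = 0.17112 + 2.1114 = 2.28252

2.28252 wt%


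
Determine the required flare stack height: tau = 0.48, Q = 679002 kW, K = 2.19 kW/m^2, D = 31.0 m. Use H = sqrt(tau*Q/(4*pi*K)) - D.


tau*Q/(4*pi*K) = 0.48 * 679002 / (4 * pi * 2.19) = 11842.9
sqrt(11842.9) = 108.825
H = 108.825 - 31.0 = 77.83

77.83 m


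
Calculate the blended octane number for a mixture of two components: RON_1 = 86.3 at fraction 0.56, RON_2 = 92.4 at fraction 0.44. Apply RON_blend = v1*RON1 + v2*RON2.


Linear blending: RON_blend = sum(vi * RONi)
Contribution 1: 0.56 * 86.3 = 48.328
Contribution 2: 0.44 * 92.4 = 40.656
RON_blend = 48.328 + 40.656 = 88.984

88.984


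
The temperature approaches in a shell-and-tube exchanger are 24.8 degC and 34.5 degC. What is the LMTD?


LMTD = (dT1 - dT2) / ln(dT1/dT2)
= (24.8 - 34.5) / ln(24.8 / 34.5) = -9.7 / -0.330116 = 29.38

29.38 degC


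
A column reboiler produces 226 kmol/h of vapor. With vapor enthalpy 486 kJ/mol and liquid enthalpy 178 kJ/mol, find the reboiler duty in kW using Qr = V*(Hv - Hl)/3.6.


Qr = 226 * (486 - 178) / 3.6 = 226 * 308 / 3.6 = 19340

19340 kW


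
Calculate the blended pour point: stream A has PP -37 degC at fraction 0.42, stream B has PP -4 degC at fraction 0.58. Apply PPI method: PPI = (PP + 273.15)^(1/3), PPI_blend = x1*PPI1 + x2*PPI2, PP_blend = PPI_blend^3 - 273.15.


PPI_1 = (-37 + 273.15)^(1/3) = 6.181056
PPI_2 = (-4 + 273.15)^(1/3) = 6.456514
PPI_blend = 0.42 * 6.181056 + 0.58 * 6.456514 = 6.340822
PP_blend = 6.340822^3 - 273.15 = 254.9392 - 273.15 = -18.21

-18.21 degC


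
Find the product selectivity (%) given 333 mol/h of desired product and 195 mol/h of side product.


Selectivity = desired / (desired + undesired) * 100
Total products = 333 + 195 = 528 mol/h
S = 333 / 528 * 100
= 0.6307 * 100
= 63.07 %

63.07 %


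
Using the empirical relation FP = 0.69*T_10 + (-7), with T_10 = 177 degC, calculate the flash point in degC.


FP = 0.69 * 177 + (-7) = 115.13

115.13 degC


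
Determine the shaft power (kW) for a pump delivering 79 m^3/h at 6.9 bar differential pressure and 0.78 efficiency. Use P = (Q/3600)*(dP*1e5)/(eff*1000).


Q = 79 / 3600 = 0.0219444 m^3/s
P = 0.0219444 * (6.9 * 1e5) / 0.78 / 1000 = 19.41

19.41 kW


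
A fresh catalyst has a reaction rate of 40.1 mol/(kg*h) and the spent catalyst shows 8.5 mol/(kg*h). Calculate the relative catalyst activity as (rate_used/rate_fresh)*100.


Activity (%) = (rate_used / rate_fresh) * 100
rate_used = 8.5, rate_fresh = 40.1
= (8.5 / 40.1) * 100
= 0.2120 * 100 = 21.20

21.20 %


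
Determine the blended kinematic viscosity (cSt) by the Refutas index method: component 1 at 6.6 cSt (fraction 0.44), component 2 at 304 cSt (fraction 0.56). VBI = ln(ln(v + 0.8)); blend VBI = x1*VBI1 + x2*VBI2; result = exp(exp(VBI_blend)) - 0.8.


Refutas method: VBN_i = 14.534*ln(ln(visc_i + 0.8)) + 10.975, blended linearly by mass fraction; since VBN is linear in VBI_i = ln(ln(visc_i + 0.8)) and the fractions sum to 1, blend VBI directly: visc = exp(exp(VBI_blend)) - 0.8
VBI_1 = ln(ln(6.6 + 0.8)) = 0.693887
VBI_2 = ln(ln(304 + 0.8)) = 1.74391
VBI_blend = 0.44 * 0.693887 + 0.56 * 1.74391 = 1.2819
visc_blend = exp(exp(1.2819)) - 0.8 = 35.93

35.93 cSt


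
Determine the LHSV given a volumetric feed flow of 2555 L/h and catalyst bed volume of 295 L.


LHSV = volumetric feed rate / catalyst volume
= 2555 L/h / 295 L
= 8.661 h^-1

8.661 h^-1


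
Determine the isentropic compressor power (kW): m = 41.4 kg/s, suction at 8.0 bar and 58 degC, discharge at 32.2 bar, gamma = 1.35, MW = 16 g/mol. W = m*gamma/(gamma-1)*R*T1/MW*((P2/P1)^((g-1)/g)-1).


Isentropic work: W = m*(gamma/(gamma-1))*(R*T1/MW)*((P2/P1)^((gamma-1)/gamma) - 1)
T1 = 58 + 273.15 = 331.15 K
Pressure ratio = 32.2 / 8.0 = 4.025
Exponent = (1.35 - 1)/1.35 = 0.259259
(P2/P1)^exp - 1 = 4.025^0.259259 - 1 = 0.434799
W = 41.4 * 1.35 / 0.35 * 8.314 * 331.15 / 16 * 0.434799 = 11950

11950 kW


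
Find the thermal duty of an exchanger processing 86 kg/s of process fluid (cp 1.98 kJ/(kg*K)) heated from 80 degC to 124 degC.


Q = m_dot * cp * delta_T
delta_T = 124 - 80 = 44 K
Q = 86 * 1.98 * 44
= 170.28 * 44
= 7492.32 kW

7492.32 kW


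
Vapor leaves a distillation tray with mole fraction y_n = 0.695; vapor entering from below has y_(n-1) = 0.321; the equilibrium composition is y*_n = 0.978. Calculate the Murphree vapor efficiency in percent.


Murphree vapor efficiency: EMV = (y_n - y_(n-1)) / (y*_n - y_(n-1)) * 100
EMV = (0.695 - 0.321) / (0.978 - 0.321) * 100 = 0.374 / 0.657 * 100 = 56.93

56.93 %


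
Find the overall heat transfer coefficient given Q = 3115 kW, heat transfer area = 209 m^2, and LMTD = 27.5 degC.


From Q = U*A*LMTD, U = Q / (A * LMTD)
U = 3115 / (209 * 27.5) = 3115 / 5747.5 = 0.5420

0.5420 kW/(m^2*K)


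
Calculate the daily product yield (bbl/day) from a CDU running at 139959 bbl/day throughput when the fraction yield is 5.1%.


Crude throughput = 139959 bbl/day
Fraction yield = 5.1%
yield = throughput * fraction / 100
yield = 139959 * 5.1 / 100 = 7137.909

7137.909 bbl/day


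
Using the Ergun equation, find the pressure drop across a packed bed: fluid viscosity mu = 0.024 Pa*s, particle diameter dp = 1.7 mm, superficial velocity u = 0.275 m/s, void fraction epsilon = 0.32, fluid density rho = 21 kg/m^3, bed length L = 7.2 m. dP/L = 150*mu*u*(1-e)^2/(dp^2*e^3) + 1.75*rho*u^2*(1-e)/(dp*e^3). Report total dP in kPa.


dp = 1.7 mm = 0.0017 m
Viscous term = 150*0.024*0.275*(1-0.32)^2 / (0.0017^2*0.32^3) = 4833980
Inertial term = 1.75*21*0.275^2*(1-0.32) / (0.0017*0.32^3) = 33926
dP/L = 4833980 + 33926 = 4867910 Pa/m
dP = 4867910 * 7.2 / 1000 = 35050 kPa

35050 kPa


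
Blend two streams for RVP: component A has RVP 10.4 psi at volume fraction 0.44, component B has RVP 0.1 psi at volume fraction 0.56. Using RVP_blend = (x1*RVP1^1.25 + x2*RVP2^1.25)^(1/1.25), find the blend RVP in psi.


Chevron index: RVP_blend = (sum xi*RVPi^1.25)^(1/1.25)
RVP^1.25 terms: 0.44 * 10.4^1.25 + 0.56 * 0.1^1.25 = 8.24908
RVP_blend = 8.24908^(1/1.25) = 5.409

5.409 psi


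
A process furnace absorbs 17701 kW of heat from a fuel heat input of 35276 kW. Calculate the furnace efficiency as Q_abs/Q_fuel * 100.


Furnace efficiency = Q_absorbed / Q_fuel * 100
= 17701 / 35276 * 100 = 50.18

50.18 %


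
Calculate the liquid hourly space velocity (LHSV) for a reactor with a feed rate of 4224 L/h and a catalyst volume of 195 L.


LHSV = volumetric feed rate / catalyst volume
= 4224 L/h / 195 L
= 21.66 h^-1

21.66 h^-1


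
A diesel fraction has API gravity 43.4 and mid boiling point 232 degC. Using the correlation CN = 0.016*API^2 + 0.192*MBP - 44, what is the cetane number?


CN = 0.016 * 43.4^2 + 0.192 * 232 - 44
CN = 30.13696 + 44.544 - 44 = 30.68096

30.68096


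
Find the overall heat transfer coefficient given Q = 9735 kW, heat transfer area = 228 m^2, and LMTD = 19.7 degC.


From Q = U*A*LMTD, U = Q / (A * LMTD)
U = 9735 / (228 * 19.7) = 9735 / 4491.6 = 2.167

2.167 kW/(m^2*K)


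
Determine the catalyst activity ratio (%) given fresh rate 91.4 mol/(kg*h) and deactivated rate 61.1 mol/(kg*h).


Activity (%) = (rate_used / rate_fresh) * 100
rate_used = 61.1, rate_fresh = 91.4
= (61.1 / 91.4) * 100
= 0.6685 * 100 = 66.85

66.85 %


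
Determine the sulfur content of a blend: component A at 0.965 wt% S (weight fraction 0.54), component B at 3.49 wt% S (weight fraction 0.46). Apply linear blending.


Linear sulfur blending: S_blend = x1*S1 + x2*S2
Contribution 1: 0.54 * 0.965 = 0.5211 wt%
Contribution 2: 0.46 * 3.49 = 1.6054 wt%
S_blend = 0.5211 + 1.6054 = 2.1265

2.1265 wt%


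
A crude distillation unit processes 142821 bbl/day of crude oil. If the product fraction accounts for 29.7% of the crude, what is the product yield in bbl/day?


Crude throughput = 142821 bbl/day
Fraction yield = 29.7%
yield = throughput * fraction / 100
yield = 142821 * 29.7 / 100 = 42417.837

42417.837 bbl/day


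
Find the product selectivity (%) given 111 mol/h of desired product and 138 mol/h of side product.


Selectivity = desired / (desired + undesired) * 100
Total products = 111 + 138 = 249 mol/h
S = 111 / 249 * 100
= 0.4458 * 100
= 44.58 %

44.58 %


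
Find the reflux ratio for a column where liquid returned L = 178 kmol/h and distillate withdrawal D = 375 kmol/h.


Reflux ratio definition: R = L / D (liquid returned / distillate withdrawn)
L = 178 kmol/h, D = 375 kmol/h
R = 178 / 375 = 0.4747

0.4747


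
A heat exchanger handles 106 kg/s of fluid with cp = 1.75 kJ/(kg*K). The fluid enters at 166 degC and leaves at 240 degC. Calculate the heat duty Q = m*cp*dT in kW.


Q = m_dot * cp * delta_T
delta_T = 240 - 166 = 74 K
Q = 106 * 1.75 * 74
= 185.5 * 74
= 13727 kW

13727 kW


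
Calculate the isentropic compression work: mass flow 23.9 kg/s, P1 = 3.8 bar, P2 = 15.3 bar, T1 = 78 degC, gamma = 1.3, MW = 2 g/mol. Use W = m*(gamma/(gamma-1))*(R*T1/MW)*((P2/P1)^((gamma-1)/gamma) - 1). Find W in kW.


Isentropic work: W = m*(gamma/(gamma-1))*(R*T1/MW)*((P2/P1)^((gamma-1)/gamma) - 1)
T1 = 78 + 273.15 = 351.15 K
Pressure ratio = 15.3 / 3.8 = 4.02632
Exponent = (1.3 - 1)/1.3 = 0.230769
(P2/P1)^exp - 1 = 4.02632^0.230769 - 1 = 0.379095
W = 23.9 * 1.3 / 0.3 * 8.314 * 351.15 / 2 * 0.379095 = 57310

57310 kW


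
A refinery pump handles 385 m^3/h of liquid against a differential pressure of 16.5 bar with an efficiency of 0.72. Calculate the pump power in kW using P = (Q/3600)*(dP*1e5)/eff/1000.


Q = 385 / 3600 = 0.106944 m^3/s
P = 0.106944 * (16.5 * 1e5) / 0.72 / 1000 = 245.1

245.1 kW


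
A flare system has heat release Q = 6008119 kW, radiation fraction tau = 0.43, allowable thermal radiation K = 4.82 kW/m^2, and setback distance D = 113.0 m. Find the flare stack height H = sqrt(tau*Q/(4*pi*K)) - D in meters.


tau*Q/(4*pi*K) = 0.43 * 6008119 / (4 * pi * 4.82) = 42653
sqrt(42653) = 206.526
H = 206.526 - 113.0 = 93.53

93.53 m


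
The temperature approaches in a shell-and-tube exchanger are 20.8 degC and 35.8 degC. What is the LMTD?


LMTD = (dT1 - dT2) / ln(dT1/dT2)
= (20.8 - 35.8) / ln(20.8 / 35.8) = -15 / -0.542995 = 27.62

27.62 degC


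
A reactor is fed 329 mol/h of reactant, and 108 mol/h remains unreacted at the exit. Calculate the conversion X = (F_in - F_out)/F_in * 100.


X = (F_in - F_out) / F_in * 100
Moles reacted = 329 - 108 = 221
X = 221 / 329 * 100
= 0.6717 * 100
= 67.17 %

67.17 %


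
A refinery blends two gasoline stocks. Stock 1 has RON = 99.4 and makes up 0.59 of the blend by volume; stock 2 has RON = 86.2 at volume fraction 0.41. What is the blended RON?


Linear blending: RON_blend = sum(vi * RONi)
Contribution 1: 0.59 * 99.4 = 58.646
Contribution 2: 0.41 * 86.2 = 35.342
RON_blend = 58.646 + 35.342 = 93.988

93.988


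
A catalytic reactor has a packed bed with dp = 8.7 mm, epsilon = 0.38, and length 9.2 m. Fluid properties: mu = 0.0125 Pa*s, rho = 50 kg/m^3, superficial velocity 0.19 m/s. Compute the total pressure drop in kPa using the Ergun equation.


dp = 8.7 mm = 0.0087 m
Viscous term = 150*0.0125*0.19*(1-0.38)^2 / (0.0087^2*0.38^3) = 32972.3
Inertial term = 1.75*50*0.19^2*(1-0.38) / (0.0087*0.38^3) = 4102.39
dP/L = 32972.3 + 4102.39 = 37074.7 Pa/m
dP = 37074.7 * 9.2 / 1000 = 341.1 kPa

341.1 kPa


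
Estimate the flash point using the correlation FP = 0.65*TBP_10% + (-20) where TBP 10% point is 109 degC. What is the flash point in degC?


FP = 0.65 * 109 + (-20) = 50.85

50.85 degC


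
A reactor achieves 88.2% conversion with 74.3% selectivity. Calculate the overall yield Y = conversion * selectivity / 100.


Overall yield = conversion (%) * selectivity (%) / 100
Conversion = 88.2%, Selectivity = 74.3%
Y = 88.2 * 74.3 / 100
= 65.5326 %

65.5326 %


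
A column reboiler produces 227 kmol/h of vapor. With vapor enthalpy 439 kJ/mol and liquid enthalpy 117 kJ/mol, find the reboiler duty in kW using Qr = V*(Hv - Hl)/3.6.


Qr = 227 * (439 - 117) / 3.6 = 227 * 322 / 3.6 = 20300

20300 kW


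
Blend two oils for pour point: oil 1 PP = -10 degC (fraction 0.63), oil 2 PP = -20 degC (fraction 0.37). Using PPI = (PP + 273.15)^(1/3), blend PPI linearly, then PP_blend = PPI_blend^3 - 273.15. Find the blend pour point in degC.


PPI_1 = (-10 + 273.15)^(1/3) = 6.408176
PPI_2 = (-20 + 273.15)^(1/3) = 6.325953
PPI_blend = 0.63 * 6.408176 + 0.37 * 6.325953 = 6.377753
PP_blend = 6.377753^3 - 273.15 = 259.4198 - 273.15 = -13.73

-13.73 degC


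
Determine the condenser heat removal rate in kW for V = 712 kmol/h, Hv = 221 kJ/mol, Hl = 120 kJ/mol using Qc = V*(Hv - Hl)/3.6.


Qc = 712 * (221 - 120) / 3.6 = 712 * 101 / 3.6 = 19980

19980 kW


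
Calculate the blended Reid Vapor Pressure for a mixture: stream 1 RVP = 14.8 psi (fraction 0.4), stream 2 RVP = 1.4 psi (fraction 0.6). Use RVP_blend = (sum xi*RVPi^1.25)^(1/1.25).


Chevron index: RVP_blend = (sum xi*RVPi^1.25)^(1/1.25)
RVP^1.25 terms: 0.4 * 14.8^1.25 + 0.6 * 1.4^1.25 = 12.5252
RVP_blend = 12.5252^(1/1.25) = 7.555

7.555 psi


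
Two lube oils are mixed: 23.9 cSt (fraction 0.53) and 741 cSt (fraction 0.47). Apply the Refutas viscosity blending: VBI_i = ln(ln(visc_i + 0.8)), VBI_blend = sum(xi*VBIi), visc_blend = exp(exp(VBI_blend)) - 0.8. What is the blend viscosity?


Refutas method: VBN_i = 14.534*ln(ln(visc_i + 0.8)) + 10.975, blended linearly by mass fraction; since VBN is linear in VBI_i = ln(ln(visc_i + 0.8)) and the fractions sum to 1, blend VBI directly: visc = exp(exp(VBI_blend)) - 0.8
VBI_1 = ln(ln(23.9 + 0.8)) = 1.16527
VBI_2 = ln(ln(741 + 0.8)) = 1.88844
VBI_blend = 0.53 * 1.16527 + 0.47 * 1.88844 = 1.50516
visc_blend = exp(exp(1.50516)) - 0.8 = 89.66

89.66 cSt


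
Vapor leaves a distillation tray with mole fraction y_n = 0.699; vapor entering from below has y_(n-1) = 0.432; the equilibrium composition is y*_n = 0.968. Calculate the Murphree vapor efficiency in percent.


Murphree vapor efficiency: EMV = (y_n - y_(n-1)) / (y*_n - y_(n-1)) * 100
EMV = (0.699 - 0.432) / (0.968 - 0.432) * 100 = 0.267 / 0.536 * 100 = 49.81

49.81 %


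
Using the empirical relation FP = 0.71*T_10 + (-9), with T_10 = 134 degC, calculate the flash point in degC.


FP = 0.71 * 134 + (-9) = 86.14

86.14 degC


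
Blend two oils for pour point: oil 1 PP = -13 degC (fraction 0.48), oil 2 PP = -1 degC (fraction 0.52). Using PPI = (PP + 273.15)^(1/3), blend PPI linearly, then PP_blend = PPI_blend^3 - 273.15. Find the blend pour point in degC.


PPI_1 = (-13 + 273.15)^(1/3) = 6.383731
PPI_2 = (-1 + 273.15)^(1/3) = 6.480414
PPI_blend = 0.48 * 6.383731 + 0.52 * 6.480414 = 6.434006
PP_blend = 6.434006^3 - 273.15 = 266.3449 - 273.15 = -6.81

-6.81 degC


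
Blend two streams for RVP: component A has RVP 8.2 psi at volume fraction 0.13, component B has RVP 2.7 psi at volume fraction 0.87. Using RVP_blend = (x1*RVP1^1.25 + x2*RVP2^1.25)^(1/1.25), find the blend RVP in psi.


Chevron index: RVP_blend = (sum xi*RVPi^1.25)^(1/1.25)
RVP^1.25 terms: 0.13 * 8.2^1.25 + 0.87 * 2.7^1.25 = 4.81498
RVP_blend = 4.81498^(1/1.25) = 3.516

3.516 psi


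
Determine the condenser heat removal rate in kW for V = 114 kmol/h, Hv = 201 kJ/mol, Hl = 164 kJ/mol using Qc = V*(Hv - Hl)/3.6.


Qc = 114 * (201 - 164) / 3.6 = 114 * 37 / 3.6 = 1172

1172 kW


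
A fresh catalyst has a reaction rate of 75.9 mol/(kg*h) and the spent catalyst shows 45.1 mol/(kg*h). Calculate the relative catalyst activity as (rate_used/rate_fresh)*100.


Activity (%) = (rate_used / rate_fresh) * 100
rate_used = 45.1, rate_fresh = 75.9
= (45.1 / 75.9) * 100
= 0.5942 * 100 = 59.42

59.42 %


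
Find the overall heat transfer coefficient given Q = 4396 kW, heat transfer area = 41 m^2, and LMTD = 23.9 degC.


From Q = U*A*LMTD, U = Q / (A * LMTD)
U = 4396 / (41 * 23.9) = 4396 / 979.9 = 4.486

4.486 kW/(m^2*K)
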